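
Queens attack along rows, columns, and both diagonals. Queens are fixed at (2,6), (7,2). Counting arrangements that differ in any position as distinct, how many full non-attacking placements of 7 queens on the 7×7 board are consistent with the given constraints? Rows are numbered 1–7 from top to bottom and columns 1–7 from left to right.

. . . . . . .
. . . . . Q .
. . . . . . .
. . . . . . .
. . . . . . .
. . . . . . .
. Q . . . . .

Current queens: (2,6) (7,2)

1

Branch on row 1: col 1 → 0; col 3 → 0; col 4 → 1.
Sum: 0 + 0 + 1 = 1.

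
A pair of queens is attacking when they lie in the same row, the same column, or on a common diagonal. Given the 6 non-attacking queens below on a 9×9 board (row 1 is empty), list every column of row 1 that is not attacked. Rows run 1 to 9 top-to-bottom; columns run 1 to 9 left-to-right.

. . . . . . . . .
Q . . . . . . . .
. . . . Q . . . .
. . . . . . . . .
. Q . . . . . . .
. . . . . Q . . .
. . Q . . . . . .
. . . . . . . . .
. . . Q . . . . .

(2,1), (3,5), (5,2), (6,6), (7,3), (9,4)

(2,1) attacks row 1 at column 1 and diagonals 2.
(3,5) attacks row 1 at column 5 and diagonals 3, 7.
(5,2) attacks row 1 at column 2 and diagonals 6.
(6,6) attacks row 1 at column 6 and diagonals 1.
(7,3) attacks row 1 at column 3 and diagonals 9.
(9,4) attacks row 1 at column 4.
Attacked columns: {1, 2, 3, 4, 5, 6, 7, 9}. Safe: {8}.

columns 8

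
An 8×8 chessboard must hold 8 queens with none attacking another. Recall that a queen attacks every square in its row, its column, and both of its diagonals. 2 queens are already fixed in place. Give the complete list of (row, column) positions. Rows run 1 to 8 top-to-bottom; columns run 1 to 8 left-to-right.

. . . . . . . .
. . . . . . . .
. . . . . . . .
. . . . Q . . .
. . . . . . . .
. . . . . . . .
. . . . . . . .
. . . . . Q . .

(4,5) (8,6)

(1,3) (2,1) (3,7) (4,5) (5,8) (6,2) (7,4) (8,6)

Row 1: attacked by (4,5)→{2,5,8}; (8,6)→{6}. Safe: 1, 3, 4, 7. Place at column 3.
Row 2: attacked by (1,3)→{2,3,4}; (4,5)→{3,5,7}; (8,6)→{6}. Safe: 1, 8. Place at column 1.
Row 3: attacked by (1,3)→{1,3,5}; (2,1)→{1,2}; (4,5)→{4,5,6}; (8,6)→{1,6}. Safe: 7, 8. Place at column 7.
Row 5: attacked by (1,3)→{3,7}; (2,1)→{1,4}; (3,7)→{5,7}; (4,5)→{4,5,6}; (8,6)→{3,6}. Safe: 2, 8. Place at column 8.
Row 6: attacked by (1,3)→{3,8}; (2,1)→{1,5}; (3,7)→{4,7}; (4,5)→{3,5,7}; (5,8)→{7,8}; (8,6)→{4,6,8}. Safe: 2. Place at column 2.
Row 7: attacked by (1,3)→{3}; (2,1)→{1,6}; (3,7)→{3,7}; (4,5)→{2,5,8}; (5,8)→{6,8}; (6,2)→{1,2,3}; (8,6)→{5,6,7}. Safe: 4. Place at column 4.
Columns [3, 1, 7, 5, 8, 2, 4, 6], r−c [-2, 1, -4, -1, -3, 4, 3, 2], r+c [4, 3, 10, 9, 13, 8, 11, 14] are all distinct, so no two queens attack.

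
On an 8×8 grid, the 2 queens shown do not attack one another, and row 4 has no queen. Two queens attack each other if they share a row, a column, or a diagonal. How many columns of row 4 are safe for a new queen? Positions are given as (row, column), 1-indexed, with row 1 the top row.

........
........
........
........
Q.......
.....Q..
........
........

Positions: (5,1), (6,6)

(5,1) attacks row 4 at column 1 and diagonals 2.
(6,6) attacks row 4 at column 6 and diagonals 4, 8.
Attacked columns: {1, 2, 4, 6, 8}. Safe: {3, 5, 7}.

3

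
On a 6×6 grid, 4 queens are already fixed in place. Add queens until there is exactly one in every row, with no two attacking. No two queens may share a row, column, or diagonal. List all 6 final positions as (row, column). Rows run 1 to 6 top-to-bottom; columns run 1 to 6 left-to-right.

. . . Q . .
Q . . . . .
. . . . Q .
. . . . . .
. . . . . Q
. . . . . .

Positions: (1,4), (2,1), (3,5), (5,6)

Row 4: attacked by (1,4)→{1,4}; (2,1)→{1,3}; (3,5)→{4,5,6}; (5,6)→{5,6}. Safe: 2. Place at column 2.
Row 6: attacked by (1,4)→{4}; (2,1)→{1,5}; (3,5)→{2,5}; (4,2)→{2,4}; (5,6)→{5,6}. Safe: 3. Place at column 3.
Columns [4, 1, 5, 2, 6, 3], r−c [-3, 1, -2, 2, -1, 3], r+c [5, 3, 8, 6, 11, 9] are all distinct, so no two queens attack.

(1,4) (2,1) (3,5) (4,2) (5,6) (6,3)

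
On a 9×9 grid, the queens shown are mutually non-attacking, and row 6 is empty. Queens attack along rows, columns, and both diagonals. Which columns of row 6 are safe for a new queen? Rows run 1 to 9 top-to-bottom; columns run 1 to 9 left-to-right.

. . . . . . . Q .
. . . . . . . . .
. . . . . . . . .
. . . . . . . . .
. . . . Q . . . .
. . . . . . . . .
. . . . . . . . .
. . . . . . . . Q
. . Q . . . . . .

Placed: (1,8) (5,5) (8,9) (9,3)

(1,8) attacks row 6 at column 8 and diagonals 3.
(5,5) attacks row 6 at column 5 and diagonals 4, 6.
(8,9) attacks row 6 at column 9 and diagonals 7.
(9,3) attacks row 6 at column 3 and diagonals 6.
Attacked columns: {3, 4, 5, 6, 7, 8, 9}. Safe: {1, 2}.

columns 1, 2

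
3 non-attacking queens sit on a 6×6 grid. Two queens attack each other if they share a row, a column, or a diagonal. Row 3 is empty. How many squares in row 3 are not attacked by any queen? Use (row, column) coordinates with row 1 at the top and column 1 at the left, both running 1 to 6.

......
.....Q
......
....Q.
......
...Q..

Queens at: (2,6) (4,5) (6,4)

(2,6) attacks row 3 at column 6 and diagonals 5.
(4,5) attacks row 3 at column 5 and diagonals 4, 6.
(6,4) attacks row 3 at column 4 and diagonals 1.
Attacked columns: {1, 4, 5, 6}. Safe: {2, 3}.

2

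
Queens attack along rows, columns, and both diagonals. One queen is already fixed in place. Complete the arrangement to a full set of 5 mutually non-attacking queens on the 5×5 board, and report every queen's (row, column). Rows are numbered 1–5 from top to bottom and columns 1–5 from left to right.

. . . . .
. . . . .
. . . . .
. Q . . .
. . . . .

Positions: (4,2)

Row 1: attacked by (4,2)→{2,5}. Safe: 1, 3, 4. Place at column 1.
Row 2: attacked by (1,1)→{1,2}; (4,2)→{2,4}. Safe: 3, 5. Place at column 3.
Row 3: attacked by (1,1)→{1,3}; (2,3)→{2,3,4}; (4,2)→{1,2,3}. Safe: 5. Place at column 5.
Row 5: attacked by (1,1)→{1,5}; (2,3)→{3}; (3,5)→{3,5}; (4,2)→{1,2,3}. Safe: 4. Place at column 4.
Columns [1, 3, 5, 2, 4], r−c [0, -1, -2, 2, 1], r+c [2, 5, 8, 6, 9] are all distinct, so no two queens attack.

(1,1) (2,3) (3,5) (4,2) (5,4)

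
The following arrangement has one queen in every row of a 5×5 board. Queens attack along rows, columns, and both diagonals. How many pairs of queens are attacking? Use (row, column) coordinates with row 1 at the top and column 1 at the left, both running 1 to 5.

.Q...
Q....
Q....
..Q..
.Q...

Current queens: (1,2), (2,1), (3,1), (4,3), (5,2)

5

Same column: (1,2)–(5,2) (column 2); (2,1)–(3,1) (column 1).
Same diagonal: (1,2)–(2,1) (|1−2| = |2−1| = 1); (2,1)–(4,3) (|2−4| = |1−3| = 2); (4,3)–(5,2) (|4−5| = |3−2| = 1).
Total attacking pairs: 5.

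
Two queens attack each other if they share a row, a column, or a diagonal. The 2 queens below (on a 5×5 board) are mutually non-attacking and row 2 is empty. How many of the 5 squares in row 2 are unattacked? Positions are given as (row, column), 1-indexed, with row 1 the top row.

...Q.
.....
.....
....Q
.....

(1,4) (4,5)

2

(1,4) attacks row 2 at column 4 and diagonals 3, 5.
(4,5) attacks row 2 at column 5 and diagonals 3.
Attacked columns: {3, 4, 5}. Safe: {1, 2}.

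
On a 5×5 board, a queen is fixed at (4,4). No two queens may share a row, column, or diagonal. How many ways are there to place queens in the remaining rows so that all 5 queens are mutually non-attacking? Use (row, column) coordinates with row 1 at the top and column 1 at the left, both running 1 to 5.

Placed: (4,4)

2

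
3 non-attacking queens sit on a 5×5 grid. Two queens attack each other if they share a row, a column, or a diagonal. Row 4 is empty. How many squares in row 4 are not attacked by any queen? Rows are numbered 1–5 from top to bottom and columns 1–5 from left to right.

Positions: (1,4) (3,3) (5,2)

(1,4) attacks row 4 at column 4 and diagonals 1.
(3,3) attacks row 4 at column 3 and diagonals 2, 4.
(5,2) attacks row 4 at column 2 and diagonals 1, 3.
Attacked columns: {1, 2, 3, 4}. Safe: {5}.

1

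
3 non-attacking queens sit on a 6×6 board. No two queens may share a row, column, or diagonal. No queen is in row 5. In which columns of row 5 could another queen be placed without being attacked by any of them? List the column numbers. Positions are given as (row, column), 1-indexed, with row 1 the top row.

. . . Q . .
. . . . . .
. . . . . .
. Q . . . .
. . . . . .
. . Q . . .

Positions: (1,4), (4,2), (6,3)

columns 5, 6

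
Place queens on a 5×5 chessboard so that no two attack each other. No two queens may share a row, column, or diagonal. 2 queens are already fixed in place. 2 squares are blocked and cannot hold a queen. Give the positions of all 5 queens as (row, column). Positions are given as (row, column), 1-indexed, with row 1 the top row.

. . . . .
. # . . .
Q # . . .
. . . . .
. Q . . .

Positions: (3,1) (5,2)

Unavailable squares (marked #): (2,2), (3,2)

Row 1: attacked by (3,1)→{1,3}; (5,2)→{2}. Safe: 4, 5. Place at column 5.
Row 2: attacked by (1,5)→{4,5}; (3,1)→{1,2}; (5,2)→{2,5}. Blocked: 2. Safe: 3. Place at column 3.
Row 4: attacked by (1,5)→{2,5}; (2,3)→{1,3,5}; (3,1)→{1,2}; (5,2)→{1,2,3}. Safe: 4. Place at column 4.
Columns [5, 3, 1, 4, 2], r−c [-4, -1, 2, 0, 3], r+c [6, 5, 4, 8, 7] are all distinct, so no two queens attack.

(1,5) (2,3) (3,1) (4,4) (5,2)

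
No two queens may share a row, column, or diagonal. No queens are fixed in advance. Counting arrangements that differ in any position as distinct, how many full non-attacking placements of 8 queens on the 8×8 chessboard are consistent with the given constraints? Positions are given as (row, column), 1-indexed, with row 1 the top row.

Branch on row 1: col 1 → 4; col 2 → 8; col 3 → 16; col 4 → 18; col 5 → 18; col 6 → 16; col 7 → 8; col 8 → 4.
Sum: 4 + 8 + 16 + 18 + 18 + 16 + 8 + 4 = 92.
(This is the classic 8-queens count.)

92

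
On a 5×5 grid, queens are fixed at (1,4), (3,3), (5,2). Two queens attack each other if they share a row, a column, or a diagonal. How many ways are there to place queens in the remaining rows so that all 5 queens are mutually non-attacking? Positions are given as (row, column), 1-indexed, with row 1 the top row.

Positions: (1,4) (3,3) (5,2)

1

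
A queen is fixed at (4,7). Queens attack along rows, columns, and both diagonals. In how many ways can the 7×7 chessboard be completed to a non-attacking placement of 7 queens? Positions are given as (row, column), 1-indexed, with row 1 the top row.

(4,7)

Branch on row 1: col 1 → 1; col 2 → 2; col 3 → 0; col 5 → 1; col 6 → 2.
Sum: 1 + 2 + 0 + 1 + 2 = 6.

6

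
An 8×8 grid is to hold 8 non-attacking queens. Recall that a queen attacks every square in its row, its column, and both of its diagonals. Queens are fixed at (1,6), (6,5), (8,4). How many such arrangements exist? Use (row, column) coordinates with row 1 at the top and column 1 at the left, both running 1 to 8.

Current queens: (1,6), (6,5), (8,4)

Branch on row 2: col 2 → 1; col 3 → 1; col 8 → 0.
Sum: 1 + 1 + 0 = 2.

2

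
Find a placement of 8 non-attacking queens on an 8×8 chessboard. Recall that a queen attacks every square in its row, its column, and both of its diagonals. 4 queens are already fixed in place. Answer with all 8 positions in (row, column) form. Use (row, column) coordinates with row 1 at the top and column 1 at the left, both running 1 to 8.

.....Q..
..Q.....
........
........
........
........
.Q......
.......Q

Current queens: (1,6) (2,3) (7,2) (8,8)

Row 3: attacked by (1,6)→{4,6,8}; (2,3)→{2,3,4}; (7,2)→{2,6}; (8,8)→{3,8}. Safe: 1, 5, 7. Place at column 5.
Row 4: attacked by (1,6)→{3,6}; (2,3)→{1,3,5}; (3,5)→{4,5,6}; (7,2)→{2,5}; (8,8)→{4,8}. Safe: 7. Place at column 7.
Row 5: attacked by (1,6)→{2,6}; (2,3)→{3,6}; (3,5)→{3,5,7}; (4,7)→{6,7,8}; (7,2)→{2,4}; (8,8)→{5,8}. Safe: 1. Place at column 1.
Row 6: attacked by (1,6)→{1,6}; (2,3)→{3,7}; (3,5)→{2,5,8}; (4,7)→{5,7}; (5,1)→{1,2}; (7,2)→{1,2,3}; (8,8)→{6,8}. Safe: 4. Place at column 4.
Columns [6, 3, 5, 7, 1, 4, 2, 8], r−c [-5, -1, -2, -3, 4, 2, 5, 0], r+c [7, 5, 8, 11, 6, 10, 9, 16] are all distinct, so no two queens attack.

(1,6) (2,3) (3,5) (4,7) (5,1) (6,4) (7,2) (8,8)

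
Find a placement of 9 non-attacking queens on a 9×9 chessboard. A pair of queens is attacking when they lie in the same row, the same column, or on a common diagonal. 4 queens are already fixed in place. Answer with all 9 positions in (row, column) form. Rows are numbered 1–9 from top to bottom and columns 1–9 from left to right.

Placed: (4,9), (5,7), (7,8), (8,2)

Row 1: attacked by (4,9)→{6,9}; (5,7)→{3,7}; (7,8)→{2,8}; (8,2)→{2,9}. Safe: 1, 4, 5. Place at column 4.
Row 2: attacked by (1,4)→{3,4,5}; (4,9)→{7,9}; (5,7)→{4,7}; (7,8)→{3,8}; (8,2)→{2,8}. Safe: 1, 6. Place at column 6.
Row 3: attacked by (1,4)→{2,4,6}; (2,6)→{5,6,7}; (4,9)→{8,9}; (5,7)→{5,7,9}; (7,8)→{4,8}; (8,2)→{2,7}. Safe: 1, 3. Place at column 3.
Row 6: attacked by (1,4)→{4,9}; (2,6)→{2,6}; (3,3)→{3,6}; (4,9)→{7,9}; (5,7)→{6,7,8}; (7,8)→{7,8,9}; (8,2)→{2,4}. Safe: 1, 5. Place at column 1.
Row 9: attacked by (1,4)→{4}; (2,6)→{6}; (3,3)→{3,9}; (4,9)→{4,9}; (5,7)→{3,7}; (6,1)→{1,4}; (7,8)→{6,8}; (8,2)→{1,2,3}. Safe: 5. Place at column 5.
Columns [4, 6, 3, 9, 7, 1, 8, 2, 5], r−c [-3, -4, 0, -5, -2, 5, -1, 6, 4], r+c [5, 8, 6, 13, 12, 7, 15, 10, 14] are all distinct, so no two queens attack.

(1,4) (2,6) (3,3) (4,9) (5,7) (6,1) (7,8) (8,2) (9,5)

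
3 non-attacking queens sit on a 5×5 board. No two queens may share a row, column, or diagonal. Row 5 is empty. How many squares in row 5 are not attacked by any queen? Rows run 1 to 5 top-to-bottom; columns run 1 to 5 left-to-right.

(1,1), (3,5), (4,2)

(1,1) attacks row 5 at column 1 and diagonals 5.
(3,5) attacks row 5 at column 5 and diagonals 3.
(4,2) attacks row 5 at column 2 and diagonals 1, 3.
Attacked columns: {1, 2, 3, 5}. Safe: {4}.

1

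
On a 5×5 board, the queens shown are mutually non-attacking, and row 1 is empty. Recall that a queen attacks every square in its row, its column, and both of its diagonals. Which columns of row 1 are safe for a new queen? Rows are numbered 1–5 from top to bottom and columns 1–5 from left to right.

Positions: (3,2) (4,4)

(3,2) attacks row 1 at column 2 and diagonals 4.
(4,4) attacks row 1 at column 4 and diagonals 1.
Attacked columns: {1, 2, 4}. Safe: {3, 5}.

columns 3, 5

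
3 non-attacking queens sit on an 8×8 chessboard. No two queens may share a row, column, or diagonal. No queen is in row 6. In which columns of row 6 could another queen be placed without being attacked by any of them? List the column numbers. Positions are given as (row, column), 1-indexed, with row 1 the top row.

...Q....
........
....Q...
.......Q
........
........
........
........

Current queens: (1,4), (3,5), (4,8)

(1,4) attacks row 6 at column 4.
(3,5) attacks row 6 at column 5 and diagonals 2, 8.
(4,8) attacks row 6 at column 8 and diagonals 6.
Attacked columns: {2, 4, 5, 6, 8}. Safe: {1, 3, 7}.

columns 1, 3, 7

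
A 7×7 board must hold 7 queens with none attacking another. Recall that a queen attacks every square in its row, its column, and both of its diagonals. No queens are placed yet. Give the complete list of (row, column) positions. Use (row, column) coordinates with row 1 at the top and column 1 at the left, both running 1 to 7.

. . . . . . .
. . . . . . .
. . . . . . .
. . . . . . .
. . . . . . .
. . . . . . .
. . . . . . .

(1,1) (2,6) (3,4) (4,2) (5,7) (6,5) (7,3)

Row 1: Safe: 1, 2, 3, 4, 5, 6, 7. Place at column 1.
Row 2: attacked by (1,1)→{1,2}. Safe: 3, 4, 5, 6, 7. Place at column 6.
Row 3: attacked by (1,1)→{1,3}; (2,6)→{5,6,7}. Safe: 2, 4. Place at column 4.
Row 4: attacked by (1,1)→{1,4}; (2,6)→{4,6}; (3,4)→{3,4,5}. Safe: 2, 7. Place at column 2.
Row 5: attacked by (1,1)→{1,5}; (2,6)→{3,6}; (3,4)→{2,4,6}; (4,2)→{1,2,3}. Safe: 7. Place at column 7.
Row 6: attacked by (1,1)→{1,6}; (2,6)→{2,6}; (3,4)→{1,4,7}; (4,2)→{2,4}; (5,7)→{6,7}. Safe: 3, 5. Place at column 5.
Row 7: attacked by (1,1)→{1,7}; (2,6)→{1,6}; (3,4)→{4}; (4,2)→{2,5}; (5,7)→{5,7}; (6,5)→{4,5,6}. Safe: 3. Place at column 3.
Columns [1, 6, 4, 2, 7, 5, 3], r−c [0, -4, -1, 2, -2, 1, 4], r+c [2, 8, 7, 6, 12, 11, 10] are all distinct, so no two queens attack.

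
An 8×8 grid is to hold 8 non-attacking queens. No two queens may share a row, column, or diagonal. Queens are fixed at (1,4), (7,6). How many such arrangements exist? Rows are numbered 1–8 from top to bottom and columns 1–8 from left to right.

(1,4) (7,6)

3

Branch on row 2: col 2 → 1; col 7 → 1; col 8 → 1.
Sum: 1 + 1 + 1 = 3.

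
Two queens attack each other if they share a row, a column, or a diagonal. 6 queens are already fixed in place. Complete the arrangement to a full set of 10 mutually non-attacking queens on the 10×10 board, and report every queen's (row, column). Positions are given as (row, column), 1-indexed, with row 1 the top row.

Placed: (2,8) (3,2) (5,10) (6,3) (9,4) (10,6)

Row 1: attacked by (2,8)→{7,8,9}; (3,2)→{2,4}; (5,10)→{6,10}; (6,3)→{3,8}; (9,4)→{4}; (10,6)→{6}. Safe: 1, 5. Place at column 1.
Row 4: attacked by (1,1)→{1,4}; (2,8)→{6,8,10}; (3,2)→{1,2,3}; (5,10)→{9,10}; (6,3)→{1,3,5}; (9,4)→{4,9}; (10,6)→{6}. Safe: 7. Place at column 7.
Row 7: attacked by (1,1)→{1,7}; (2,8)→{3,8}; (3,2)→{2,6}; (4,7)→{4,7,10}; (5,10)→{8,10}; (6,3)→{2,3,4}; (9,4)→{2,4,6}; (10,6)→{3,6,9}. Safe: 5. Place at column 5.
Row 8: attacked by (1,1)→{1,8}; (2,8)→{2,8}; (3,2)→{2,7}; (4,7)→{3,7}; (5,10)→{7,10}; (6,3)→{1,3,5}; (7,5)→{4,5,6}; (9,4)→{3,4,5}; (10,6)→{4,6,8}. Safe: 9. Place at column 9.
Columns [1, 8, 2, 7, 10, 3, 5, 9, 4, 6], r−c [0, -6, 1, -3, -5, 3, 2, -1, 5, 4], r+c [2, 10, 5, 11, 15, 9, 12, 17, 13, 16] are all distinct, so no two queens attack.

(1,1) (2,8) (3,2) (4,7) (5,10) (6,3) (7,5) (8,9) (9,4) (10,6)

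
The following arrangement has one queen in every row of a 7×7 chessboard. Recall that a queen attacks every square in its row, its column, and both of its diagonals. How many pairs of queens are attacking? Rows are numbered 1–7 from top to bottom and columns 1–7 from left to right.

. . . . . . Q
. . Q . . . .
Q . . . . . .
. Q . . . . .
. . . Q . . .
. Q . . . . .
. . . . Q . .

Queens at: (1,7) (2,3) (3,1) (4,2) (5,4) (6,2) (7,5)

Same column: (4,2)–(6,2) (column 2).
Same diagonal: (1,7)–(6,2) (|1−6| = |7−2| = 5); (3,1)–(4,2) (|3−4| = |1−2| = 1); (3,1)–(7,5) (|3−7| = |1−5| = 4); (4,2)–(7,5) (|4−7| = |2−5| = 3).
Total attacking pairs: 5.

5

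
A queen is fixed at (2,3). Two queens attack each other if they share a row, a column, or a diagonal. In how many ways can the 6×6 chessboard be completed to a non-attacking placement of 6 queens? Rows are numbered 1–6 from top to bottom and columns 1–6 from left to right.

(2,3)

Branch on row 1: col 1 → 0; col 5 → 1; col 6 → 0.
Sum: 0 + 1 + 0 = 1.

1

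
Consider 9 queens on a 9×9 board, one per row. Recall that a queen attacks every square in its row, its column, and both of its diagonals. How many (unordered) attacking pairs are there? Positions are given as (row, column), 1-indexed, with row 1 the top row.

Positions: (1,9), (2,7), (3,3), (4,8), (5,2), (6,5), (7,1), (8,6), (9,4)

0

All columns are distinct and no two queens satisfy |Δrow| = |Δcol|, so no pair attacks.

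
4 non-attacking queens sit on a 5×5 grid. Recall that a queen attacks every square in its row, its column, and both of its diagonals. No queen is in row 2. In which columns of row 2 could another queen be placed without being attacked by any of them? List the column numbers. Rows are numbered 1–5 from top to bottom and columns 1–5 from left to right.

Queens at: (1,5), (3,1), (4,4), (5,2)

columns 3

(1,5) attacks row 2 at column 5 and diagonals 4.
(3,1) attacks row 2 at column 1 and diagonals 2.
(4,4) attacks row 2 at column 4 and diagonals 2.
(5,2) attacks row 2 at column 2 and diagonals 5.
Attacked columns: {1, 2, 4, 5}. Safe: {3}.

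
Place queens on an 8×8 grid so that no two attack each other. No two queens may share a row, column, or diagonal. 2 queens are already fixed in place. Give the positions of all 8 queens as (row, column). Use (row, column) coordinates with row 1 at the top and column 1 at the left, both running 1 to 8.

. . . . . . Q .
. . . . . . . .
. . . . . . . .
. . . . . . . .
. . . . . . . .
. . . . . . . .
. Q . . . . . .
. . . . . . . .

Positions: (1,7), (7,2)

(1,7) (2,5) (3,3) (4,1) (5,6) (6,8) (7,2) (8,4)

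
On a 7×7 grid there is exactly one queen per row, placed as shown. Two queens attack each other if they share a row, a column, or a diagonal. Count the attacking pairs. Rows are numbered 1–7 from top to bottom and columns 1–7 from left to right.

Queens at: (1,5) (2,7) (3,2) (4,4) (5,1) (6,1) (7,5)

3

Same column: (1,5)–(7,5) (column 5); (5,1)–(6,1) (column 1).
Same diagonal: (1,5)–(5,1) (|1−5| = |5−1| = 4).
Total attacking pairs: 3.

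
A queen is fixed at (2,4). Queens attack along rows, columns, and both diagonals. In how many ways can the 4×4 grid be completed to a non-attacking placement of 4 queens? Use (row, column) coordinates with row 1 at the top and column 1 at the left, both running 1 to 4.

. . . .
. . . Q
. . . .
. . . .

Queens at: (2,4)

Branch on row 1: col 1 → 0; col 2 → 1.
Sum: 0 + 1 = 1.

1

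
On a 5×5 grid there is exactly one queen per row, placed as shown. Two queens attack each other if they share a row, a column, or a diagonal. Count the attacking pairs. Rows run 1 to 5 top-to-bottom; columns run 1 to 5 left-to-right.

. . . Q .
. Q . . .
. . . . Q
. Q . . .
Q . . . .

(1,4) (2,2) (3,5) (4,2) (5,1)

2

Same column: (2,2)–(4,2) (column 2).
Same diagonal: (4,2)–(5,1) (|4−5| = |2−1| = 1).
Total attacking pairs: 2.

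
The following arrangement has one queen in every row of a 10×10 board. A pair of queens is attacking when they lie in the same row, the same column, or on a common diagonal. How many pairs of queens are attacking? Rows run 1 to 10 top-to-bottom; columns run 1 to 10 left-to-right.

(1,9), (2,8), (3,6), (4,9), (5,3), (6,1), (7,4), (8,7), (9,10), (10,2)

Same column: (1,9)–(4,9) (column 9).
Same diagonal: (1,9)–(2,8) (|1−2| = |9−8| = 1).
Total attacking pairs: 2.

2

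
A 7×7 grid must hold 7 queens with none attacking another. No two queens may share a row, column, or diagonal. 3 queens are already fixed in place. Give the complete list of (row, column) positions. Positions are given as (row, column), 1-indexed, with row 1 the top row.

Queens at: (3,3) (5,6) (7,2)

(1,7) (2,5) (3,3) (4,1) (5,6) (6,4) (7,2)

Row 1: attacked by (3,3)→{1,3,5}; (5,6)→{2,6}; (7,2)→{2}. Safe: 4, 7. Place at column 7.
Row 2: attacked by (1,7)→{6,7}; (3,3)→{2,3,4}; (5,6)→{3,6}; (7,2)→{2,7}. Safe: 1, 5. Place at column 5.
Row 4: attacked by (1,7)→{4,7}; (2,5)→{3,5,7}; (3,3)→{2,3,4}; (5,6)→{5,6,7}; (7,2)→{2,5}. Safe: 1. Place at column 1.
Row 6: attacked by (1,7)→{2,7}; (2,5)→{1,5}; (3,3)→{3,6}; (4,1)→{1,3}; (5,6)→{5,6,7}; (7,2)→{1,2,3}. Safe: 4. Place at column 4.
Columns [7, 5, 3, 1, 6, 4, 2], r−c [-6, -3, 0, 3, -1, 2, 5], r+c [8, 7, 6, 5, 11, 10, 9] are all distinct, so no two queens attack.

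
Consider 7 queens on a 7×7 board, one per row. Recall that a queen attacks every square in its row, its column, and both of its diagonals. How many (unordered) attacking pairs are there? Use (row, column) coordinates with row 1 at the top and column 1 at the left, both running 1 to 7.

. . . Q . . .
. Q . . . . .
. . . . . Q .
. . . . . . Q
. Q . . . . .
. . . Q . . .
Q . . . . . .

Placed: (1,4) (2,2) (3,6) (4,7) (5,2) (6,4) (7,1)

Same column: (1,4)–(6,4) (column 4); (2,2)–(5,2) (column 2).
Same diagonal: (1,4)–(3,6) (|1−3| = |4−6| = 2); (1,4)–(4,7) (|1−4| = |4−7| = 3); (3,6)–(4,7) (|3−4| = |6−7| = 1).
Total attacking pairs: 5.

5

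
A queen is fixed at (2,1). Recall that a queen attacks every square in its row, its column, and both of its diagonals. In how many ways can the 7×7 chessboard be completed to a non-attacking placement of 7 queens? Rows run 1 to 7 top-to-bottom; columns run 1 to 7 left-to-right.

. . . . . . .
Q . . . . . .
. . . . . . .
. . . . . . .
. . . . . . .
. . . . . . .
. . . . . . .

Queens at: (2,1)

7

Branch on row 1: col 3 → 2; col 4 → 2; col 5 → 2; col 6 → 1; col 7 → 0.
Sum: 2 + 2 + 2 + 1 + 0 = 7.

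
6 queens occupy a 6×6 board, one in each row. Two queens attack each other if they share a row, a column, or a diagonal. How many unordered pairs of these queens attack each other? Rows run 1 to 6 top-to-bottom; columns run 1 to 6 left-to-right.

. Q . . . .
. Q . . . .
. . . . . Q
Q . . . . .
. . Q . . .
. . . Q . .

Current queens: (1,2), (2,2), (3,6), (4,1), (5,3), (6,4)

Same column: (1,2)–(2,2) (column 2).
Same diagonal: (5,3)–(6,4) (|5−6| = |3−4| = 1).
Total attacking pairs: 2.

2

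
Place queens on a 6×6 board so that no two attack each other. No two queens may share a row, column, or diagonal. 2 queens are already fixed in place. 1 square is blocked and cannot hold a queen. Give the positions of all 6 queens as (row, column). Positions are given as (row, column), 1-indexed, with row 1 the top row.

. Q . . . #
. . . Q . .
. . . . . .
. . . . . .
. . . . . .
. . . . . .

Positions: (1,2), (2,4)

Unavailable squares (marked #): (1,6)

Row 3: attacked by (1,2)→{2,4}; (2,4)→{3,4,5}. Safe: 1, 6. Place at column 6.
Row 4: attacked by (1,2)→{2,5}; (2,4)→{2,4,6}; (3,6)→{5,6}. Safe: 1, 3. Place at column 1.
Row 5: attacked by (1,2)→{2,6}; (2,4)→{1,4}; (3,6)→{4,6}; (4,1)→{1,2}. Safe: 3, 5. Place at column 3.
Row 6: attacked by (1,2)→{2}; (2,4)→{4}; (3,6)→{3,6}; (4,1)→{1,3}; (5,3)→{2,3,4}. Safe: 5. Place at column 5.
Columns [2, 4, 6, 1, 3, 5], r−c [-1, -2, -3, 3, 2, 1], r+c [3, 6, 9, 5, 8, 11] are all distinct, so no two queens attack.

(1,2) (2,4) (3,6) (4,1) (5,3) (6,5)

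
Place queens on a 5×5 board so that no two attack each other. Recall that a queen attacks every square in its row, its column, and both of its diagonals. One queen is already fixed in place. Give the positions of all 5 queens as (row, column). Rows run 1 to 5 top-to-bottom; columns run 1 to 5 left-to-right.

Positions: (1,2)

(1,2) (2,5) (3,3) (4,1) (5,4)

Row 2: attacked by (1,2)→{1,2,3}. Safe: 4, 5. Place at column 5.
Row 3: attacked by (1,2)→{2,4}; (2,5)→{4,5}. Safe: 1, 3. Place at column 3.
Row 4: attacked by (1,2)→{2,5}; (2,5)→{3,5}; (3,3)→{2,3,4}. Safe: 1. Place at column 1.
Row 5: attacked by (1,2)→{2}; (2,5)→{2,5}; (3,3)→{1,3,5}; (4,1)→{1,2}. Safe: 4. Place at column 4.
Columns [2, 5, 3, 1, 4], r−c [-1, -3, 0, 3, 1], r+c [3, 7, 6, 5, 9] are all distinct, so no two queens attack.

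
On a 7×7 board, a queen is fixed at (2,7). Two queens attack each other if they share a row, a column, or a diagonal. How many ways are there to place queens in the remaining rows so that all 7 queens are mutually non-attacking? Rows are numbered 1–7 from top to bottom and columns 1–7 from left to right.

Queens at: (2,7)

Branch on row 1: col 1 → 0; col 2 → 1; col 3 → 2; col 4 → 2; col 5 → 2.
Sum: 0 + 1 + 2 + 2 + 2 = 7.

7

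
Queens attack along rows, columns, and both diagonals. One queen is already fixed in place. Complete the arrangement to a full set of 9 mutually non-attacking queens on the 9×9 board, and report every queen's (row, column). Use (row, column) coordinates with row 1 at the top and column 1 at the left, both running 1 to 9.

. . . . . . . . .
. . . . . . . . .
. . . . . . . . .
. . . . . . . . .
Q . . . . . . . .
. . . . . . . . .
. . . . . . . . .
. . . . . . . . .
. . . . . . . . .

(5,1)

Row 1: attacked by (5,1)→{1,5}. Safe: 2, 3, 4, 6, 7, 8, 9. Place at column 8.
Row 2: attacked by (1,8)→{7,8,9}; (5,1)→{1,4}. Safe: 2, 3, 5, 6. Place at column 6.
Row 3: attacked by (1,8)→{6,8}; (2,6)→{5,6,7}; (5,1)→{1,3}. Safe: 2, 4, 9. Place at column 2.
Row 4: attacked by (1,8)→{5,8}; (2,6)→{4,6,8}; (3,2)→{1,2,3}; (5,1)→{1,2}. Safe: 7, 9. Place at column 7.
Row 6: attacked by (1,8)→{3,8}; (2,6)→{2,6}; (3,2)→{2,5}; (4,7)→{5,7,9}; (5,1)→{1,2}. Safe: 4. Place at column 4.
Row 7: attacked by (1,8)→{2,8}; (2,6)→{1,6}; (3,2)→{2,6}; (4,7)→{4,7}; (5,1)→{1,3}; (6,4)→{3,4,5}. Safe: 9. Place at column 9.
Row 8: attacked by (1,8)→{1,8}; (2,6)→{6}; (3,2)→{2,7}; (4,7)→{3,7}; (5,1)→{1,4}; (6,4)→{2,4,6}; (7,9)→{8,9}. Safe: 5. Place at column 5.
Row 9: attacked by (1,8)→{8}; (2,6)→{6}; (3,2)→{2,8}; (4,7)→{2,7}; (5,1)→{1,5}; (6,4)→{1,4,7}; (7,9)→{7,9}; (8,5)→{4,5,6}. Safe: 3. Place at column 3.
Columns [8, 6, 2, 7, 1, 4, 9, 5, 3], r−c [-7, -4, 1, -3, 4, 2, -2, 3, 6], r+c [9, 8, 5, 11, 6, 10, 16, 13, 12] are all distinct, so no two queens attack.

(1,8) (2,6) (3,2) (4,7) (5,1) (6,4) (7,9) (8,5) (9,3)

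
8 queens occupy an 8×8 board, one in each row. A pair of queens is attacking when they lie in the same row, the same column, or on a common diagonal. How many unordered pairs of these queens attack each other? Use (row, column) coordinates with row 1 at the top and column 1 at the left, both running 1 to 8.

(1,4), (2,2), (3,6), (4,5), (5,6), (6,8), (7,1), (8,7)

Same column: (3,6)–(5,6) (column 6).
Same diagonal: (1,4)–(3,6) (|1−3| = |4−6| = 2); (3,6)–(4,5) (|3−4| = |6−5| = 1); (4,5)–(5,6) (|4−5| = |5−6| = 1).
Total attacking pairs: 4.

4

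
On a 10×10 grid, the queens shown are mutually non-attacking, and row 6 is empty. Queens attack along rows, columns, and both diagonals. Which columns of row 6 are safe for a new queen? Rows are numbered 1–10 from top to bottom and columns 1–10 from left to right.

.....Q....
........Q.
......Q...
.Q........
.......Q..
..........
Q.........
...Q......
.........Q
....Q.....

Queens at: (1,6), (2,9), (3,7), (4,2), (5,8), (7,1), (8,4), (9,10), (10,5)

(1,6) attacks row 6 at column 6 and diagonals 1.
(2,9) attacks row 6 at column 9 and diagonals 5.
(3,7) attacks row 6 at column 7 and diagonals 4, 10.
(4,2) attacks row 6 at column 2 and diagonals 4.
(5,8) attacks row 6 at column 8 and diagonals 7, 9.
(7,1) attacks row 6 at column 1 and diagonals 2.
(8,4) attacks row 6 at column 4 and diagonals 2, 6.
(9,10) attacks row 6 at column 10 and diagonals 7.
(10,5) attacks row 6 at column 5 and diagonals 1, 9.
Attacked columns: {1, 2, 4, 5, 6, 7, 8, 9, 10}. Safe: {3}.

columns 3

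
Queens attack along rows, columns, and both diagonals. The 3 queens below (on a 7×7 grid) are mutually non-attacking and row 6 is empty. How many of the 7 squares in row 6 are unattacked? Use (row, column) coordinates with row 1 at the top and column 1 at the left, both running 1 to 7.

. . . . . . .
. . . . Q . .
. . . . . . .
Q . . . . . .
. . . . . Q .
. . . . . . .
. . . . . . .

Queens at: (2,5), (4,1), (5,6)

2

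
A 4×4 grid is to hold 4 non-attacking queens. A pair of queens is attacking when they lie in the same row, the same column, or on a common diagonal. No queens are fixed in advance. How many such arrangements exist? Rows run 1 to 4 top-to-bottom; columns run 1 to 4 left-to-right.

2

Branch on row 1: col 1 → 0; col 2 → 1; col 3 → 1; col 4 → 0.
Sum: 0 + 1 + 1 + 0 = 2.
(This is the classic 4-queens count.)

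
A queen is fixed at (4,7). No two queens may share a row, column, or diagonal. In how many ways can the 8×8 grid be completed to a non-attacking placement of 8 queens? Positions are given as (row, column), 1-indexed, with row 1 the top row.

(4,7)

8

Branch on row 1: col 1 → 0; col 2 → 1; col 3 → 3; col 5 → 2; col 6 → 2; col 8 → 0.
Sum: 0 + 1 + 3 + 2 + 2 + 0 = 8.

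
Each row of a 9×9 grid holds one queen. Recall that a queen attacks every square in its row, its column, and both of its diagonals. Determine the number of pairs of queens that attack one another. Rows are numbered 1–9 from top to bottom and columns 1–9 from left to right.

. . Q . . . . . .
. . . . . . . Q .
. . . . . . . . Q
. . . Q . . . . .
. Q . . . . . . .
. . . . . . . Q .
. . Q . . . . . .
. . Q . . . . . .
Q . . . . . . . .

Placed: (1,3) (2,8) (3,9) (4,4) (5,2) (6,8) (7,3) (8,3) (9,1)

9

Same column: (1,3)–(7,3) (column 3); (1,3)–(8,3) (column 3); (2,8)–(6,8) (column 8); (7,3)–(8,3) (column 3).
Same diagonal: (1,3)–(6,8) (|1−6| = |3−8| = 5); (2,8)–(3,9) (|2−3| = |8−9| = 1); (2,8)–(7,3) (|2−7| = |8−3| = 5); (2,8)–(9,1) (|2−9| = |8−1| = 7); (7,3)–(9,1) (|7−9| = |3−1| = 2).
Total attacking pairs: 9.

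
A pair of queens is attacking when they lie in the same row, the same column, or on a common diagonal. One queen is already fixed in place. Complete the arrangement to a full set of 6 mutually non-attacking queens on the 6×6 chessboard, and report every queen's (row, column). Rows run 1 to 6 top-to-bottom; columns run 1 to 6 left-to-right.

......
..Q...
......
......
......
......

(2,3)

(1,5) (2,3) (3,1) (4,6) (5,4) (6,2)

Row 1: attacked by (2,3)→{2,3,4}. Safe: 1, 5, 6. Place at column 5.
Row 3: attacked by (1,5)→{3,5}; (2,3)→{2,3,4}. Safe: 1, 6. Place at column 1.
Row 4: attacked by (1,5)→{2,5}; (2,3)→{1,3,5}; (3,1)→{1,2}. Safe: 4, 6. Place at column 6.
Row 5: attacked by (1,5)→{1,5}; (2,3)→{3,6}; (3,1)→{1,3}; (4,6)→{5,6}. Safe: 2, 4. Place at column 4.
Row 6: attacked by (1,5)→{5}; (2,3)→{3}; (3,1)→{1,4}; (4,6)→{4,6}; (5,4)→{3,4,5}. Safe: 2. Place at column 2.
Columns [5, 3, 1, 6, 4, 2], r−c [-4, -1, 2, -2, 1, 4], r+c [6, 5, 4, 10, 9, 8] are all distinct, so no two queens attack.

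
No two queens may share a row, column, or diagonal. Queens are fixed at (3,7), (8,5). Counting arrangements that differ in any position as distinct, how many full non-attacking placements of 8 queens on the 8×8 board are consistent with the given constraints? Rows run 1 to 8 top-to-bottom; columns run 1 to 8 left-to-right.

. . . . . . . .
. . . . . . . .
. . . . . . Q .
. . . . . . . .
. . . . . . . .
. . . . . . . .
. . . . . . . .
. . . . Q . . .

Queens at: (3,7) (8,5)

3

Branch on row 1: col 1 → 0; col 2 → 0; col 3 → 0; col 4 → 1; col 6 → 2; col 8 → 0.
Sum: 0 + 0 + 0 + 1 + 2 + 0 = 3.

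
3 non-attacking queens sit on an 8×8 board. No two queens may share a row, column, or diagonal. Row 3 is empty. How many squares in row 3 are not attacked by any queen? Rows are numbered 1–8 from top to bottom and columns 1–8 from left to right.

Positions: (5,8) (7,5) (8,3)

3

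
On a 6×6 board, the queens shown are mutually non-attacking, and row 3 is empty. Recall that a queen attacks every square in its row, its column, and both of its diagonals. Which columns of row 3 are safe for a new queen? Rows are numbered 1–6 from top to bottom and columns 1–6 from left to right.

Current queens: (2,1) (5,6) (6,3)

(2,1) attacks row 3 at column 1 and diagonals 2.
(5,6) attacks row 3 at column 6 and diagonals 4.
(6,3) attacks row 3 at column 3 and diagonals 6.
Attacked columns: {1, 2, 3, 4, 6}. Safe: {5}.

columns 5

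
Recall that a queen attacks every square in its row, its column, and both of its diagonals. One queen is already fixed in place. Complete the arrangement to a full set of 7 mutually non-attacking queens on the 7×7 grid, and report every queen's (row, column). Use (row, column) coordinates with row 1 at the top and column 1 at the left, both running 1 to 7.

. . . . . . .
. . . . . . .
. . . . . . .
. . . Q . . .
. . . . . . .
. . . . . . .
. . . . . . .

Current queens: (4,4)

Row 1: attacked by (4,4)→{1,4,7}. Safe: 2, 3, 5, 6. Place at column 2.
Row 2: attacked by (1,2)→{1,2,3}; (4,4)→{2,4,6}. Safe: 5, 7. Place at column 5.
Row 3: attacked by (1,2)→{2,4}; (2,5)→{4,5,6}; (4,4)→{3,4,5}. Safe: 1, 7. Place at column 7.
Row 5: attacked by (1,2)→{2,6}; (2,5)→{2,5}; (3,7)→{5,7}; (4,4)→{3,4,5}. Safe: 1. Place at column 1.
Row 6: attacked by (1,2)→{2,7}; (2,5)→{1,5}; (3,7)→{4,7}; (4,4)→{2,4,6}; (5,1)→{1,2}. Safe: 3. Place at column 3.
Row 7: attacked by (1,2)→{2}; (2,5)→{5}; (3,7)→{3,7}; (4,4)→{1,4,7}; (5,1)→{1,3}; (6,3)→{2,3,4}. Safe: 6. Place at column 6.
Columns [2, 5, 7, 4, 1, 3, 6], r−c [-1, -3, -4, 0, 4, 3, 1], r+c [3, 7, 10, 8, 6, 9, 13] are all distinct, so no two queens attack.

(1,2) (2,5) (3,7) (4,4) (5,1) (6,3) (7,6)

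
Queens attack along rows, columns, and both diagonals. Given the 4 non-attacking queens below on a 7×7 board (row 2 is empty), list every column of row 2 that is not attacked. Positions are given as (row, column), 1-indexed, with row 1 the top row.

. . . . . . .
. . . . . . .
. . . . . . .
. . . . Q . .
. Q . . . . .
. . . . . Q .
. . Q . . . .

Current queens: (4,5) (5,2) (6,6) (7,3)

columns 1, 4

(4,5) attacks row 2 at column 5 and diagonals 3, 7.
(5,2) attacks row 2 at column 2 and diagonals 5.
(6,6) attacks row 2 at column 6 and diagonals 2.
(7,3) attacks row 2 at column 3.
Attacked columns: {2, 3, 5, 6, 7}. Safe: {1, 4}.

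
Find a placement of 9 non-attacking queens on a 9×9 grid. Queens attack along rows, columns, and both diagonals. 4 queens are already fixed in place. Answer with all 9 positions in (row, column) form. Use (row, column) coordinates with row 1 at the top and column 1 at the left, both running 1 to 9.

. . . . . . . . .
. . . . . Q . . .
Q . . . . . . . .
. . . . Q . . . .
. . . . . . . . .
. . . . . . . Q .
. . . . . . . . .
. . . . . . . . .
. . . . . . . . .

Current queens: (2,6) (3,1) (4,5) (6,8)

(1,4) (2,6) (3,1) (4,5) (5,2) (6,8) (7,3) (8,7) (9,9)

Row 1: attacked by (2,6)→{5,6,7}; (3,1)→{1,3}; (4,5)→{2,5,8}; (6,8)→{3,8}. Safe: 4, 9. Place at column 4.
Row 5: attacked by (1,4)→{4,8}; (2,6)→{3,6,9}; (3,1)→{1,3}; (4,5)→{4,5,6}; (6,8)→{7,8,9}. Safe: 2. Place at column 2.
Row 7: attacked by (1,4)→{4}; (2,6)→{1,6}; (3,1)→{1,5}; (4,5)→{2,5,8}; (5,2)→{2,4}; (6,8)→{7,8,9}. Safe: 3. Place at column 3.
Row 8: attacked by (1,4)→{4}; (2,6)→{6}; (3,1)→{1,6}; (4,5)→{1,5,9}; (5,2)→{2,5}; (6,8)→{6,8}; (7,3)→{2,3,4}. Safe: 7. Place at column 7.
Row 9: attacked by (1,4)→{4}; (2,6)→{6}; (3,1)→{1,7}; (4,5)→{5}; (5,2)→{2,6}; (6,8)→{5,8}; (7,3)→{1,3,5}; (8,7)→{6,7,8}. Safe: 9. Place at column 9.
Columns [4, 6, 1, 5, 2, 8, 3, 7, 9], r−c [-3, -4, 2, -1, 3, -2, 4, 1, 0], r+c [5, 8, 4, 9, 7, 14, 10, 15, 18] are all distinct, so no two queens attack.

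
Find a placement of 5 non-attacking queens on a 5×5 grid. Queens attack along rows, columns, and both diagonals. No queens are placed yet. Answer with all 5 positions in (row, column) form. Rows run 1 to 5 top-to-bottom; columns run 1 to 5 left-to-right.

(1,5) (2,2) (3,4) (4,1) (5,3)

Row 1: Safe: 1, 2, 3, 4, 5. Place at column 5.
Row 2: attacked by (1,5)→{4,5}. Safe: 1, 2, 3. Place at column 2.
Row 3: attacked by (1,5)→{3,5}; (2,2)→{1,2,3}. Safe: 4. Place at column 4.
Row 4: attacked by (1,5)→{2,5}; (2,2)→{2,4}; (3,4)→{3,4,5}. Safe: 1. Place at column 1.
Row 5: attacked by (1,5)→{1,5}; (2,2)→{2,5}; (3,4)→{2,4}; (4,1)→{1,2}. Safe: 3. Place at column 3.
Columns [5, 2, 4, 1, 3], r−c [-4, 0, -1, 3, 2], r+c [6, 4, 7, 5, 8] are all distinct, so no two queens attack.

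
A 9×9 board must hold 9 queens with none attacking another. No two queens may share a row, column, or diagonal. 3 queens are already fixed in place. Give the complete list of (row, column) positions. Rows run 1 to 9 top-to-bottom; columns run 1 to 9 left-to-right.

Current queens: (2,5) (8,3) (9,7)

Row 1: attacked by (2,5)→{4,5,6}; (8,3)→{3}; (9,7)→{7}. Safe: 1, 2, 8, 9. Place at column 1.
Row 3: attacked by (1,1)→{1,3}; (2,5)→{4,5,6}; (8,3)→{3,8}; (9,7)→{1,7}. Safe: 2, 9. Place at column 9.
Row 4: attacked by (1,1)→{1,4}; (2,5)→{3,5,7}; (3,9)→{8,9}; (8,3)→{3,7}; (9,7)→{2,7}. Safe: 6. Place at column 6.
Row 5: attacked by (1,1)→{1,5}; (2,5)→{2,5,8}; (3,9)→{7,9}; (4,6)→{5,6,7}; (8,3)→{3,6}; (9,7)→{3,7}. Safe: 4. Place at column 4.
Row 6: attacked by (1,1)→{1,6}; (2,5)→{1,5,9}; (3,9)→{6,9}; (4,6)→{4,6,8}; (5,4)→{3,4,5}; (8,3)→{1,3,5}; (9,7)→{4,7}. Safe: 2. Place at column 2.
Row 7: attacked by (1,1)→{1,7}; (2,5)→{5}; (3,9)→{5,9}; (4,6)→{3,6,9}; (5,4)→{2,4,6}; (6,2)→{1,2,3}; (8,3)→{2,3,4}; (9,7)→{5,7,9}. Safe: 8. Place at column 8.
Columns [1, 5, 9, 6, 4, 2, 8, 3, 7], r−c [0, -3, -6, -2, 1, 4, -1, 5, 2], r+c [2, 7, 12, 10, 9, 8, 15, 11, 16] are all distinct, so no two queens attack.

(1,1) (2,5) (3,9) (4,6) (5,4) (6,2) (7,8) (8,3) (9,7)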